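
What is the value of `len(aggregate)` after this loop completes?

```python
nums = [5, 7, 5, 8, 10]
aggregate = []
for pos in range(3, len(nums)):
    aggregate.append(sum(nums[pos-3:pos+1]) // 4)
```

Number of 4-element averages
`aggregate` takes the values: [] → [6] → [6, 7]
So `len(aggregate)` = 2

Answer: 2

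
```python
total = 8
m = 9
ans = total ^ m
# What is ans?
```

Trace:
`total = 8` → total = 8
`m = 9` → m = 9
`ans = total ^ m` → ans = 1
So ans = 1

Answer: 1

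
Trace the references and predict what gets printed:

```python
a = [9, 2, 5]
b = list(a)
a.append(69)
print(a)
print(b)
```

Key concept: list() constructor creates copy.
Step by step:
`a = [9, 2, 5]` → a = [9, 2, 5]
`b = list(a)` → b = [9, 2, 5]
`a.append(69)` → a = [9, 2, 5, 69]
`print(a)` → prints [9, 2, 5, 69]
`print(b)` → prints [9, 2, 5]

Answer:
[9, 2, 5, 69]
[9, 2, 5]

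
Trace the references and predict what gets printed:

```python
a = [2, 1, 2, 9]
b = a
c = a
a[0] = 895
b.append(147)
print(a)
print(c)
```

Key concept: multiple aliases.
Step by step:
`a = [2, 1, 2, 9]` → a = [2, 1, 2, 9]
`b = a` → b = [2, 1, 2, 9] (same object as a)
`c = a` → c = [2, 1, 2, 9] (same object as a, b)
`a[0] = 895` → a = [895, 1, 2, 9] (same object as b, c); b = [895, 1, 2, 9] (same object as a, c); c = [895, 1, 2, 9] (same object as a, b)
`b.append(147)` → a = [895, 1, 2, 9, 147] (same object as b, c); b = [895, 1, 2, 9, 147] (same object as a, c); c = [895, 1, 2, 9, 147] (same object as a, b)
`print(a)` → prints [895, 1, 2, 9, 147]
`print(c)` → prints [895, 1, 2, 9, 147]

Answer:
[895, 1, 2, 9, 147]
[895, 1, 2, 9, 147]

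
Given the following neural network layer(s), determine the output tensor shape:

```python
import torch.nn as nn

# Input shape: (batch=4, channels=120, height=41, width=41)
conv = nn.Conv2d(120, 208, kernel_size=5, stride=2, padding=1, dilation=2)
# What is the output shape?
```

Input: (4, 120, 41, 41) -> Output: (4, 208, 18, 18)

Answer: (4, 208, 18, 18)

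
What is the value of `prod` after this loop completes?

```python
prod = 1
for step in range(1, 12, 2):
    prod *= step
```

Product of 1, 3, 5, ... up to 11
`prod` takes the values: 1 → 3 → 15 → 105 → 945 → 10395

Answer: 10395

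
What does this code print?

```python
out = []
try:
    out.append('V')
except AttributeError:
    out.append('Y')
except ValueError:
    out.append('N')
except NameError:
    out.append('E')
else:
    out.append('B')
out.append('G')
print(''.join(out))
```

Execution trace: 'V' (try body, no exception) → 'B' (else) → 'G' (after the try/except). Output: VBG

Answer: VBG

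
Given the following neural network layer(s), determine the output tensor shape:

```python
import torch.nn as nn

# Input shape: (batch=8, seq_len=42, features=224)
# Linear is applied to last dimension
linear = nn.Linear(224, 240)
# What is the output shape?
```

Input: (8, 42, 224) -> Output: (8, 42, 240)

Answer: (8, 42, 240)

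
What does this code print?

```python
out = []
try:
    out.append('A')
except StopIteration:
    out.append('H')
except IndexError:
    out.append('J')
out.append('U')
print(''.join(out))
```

Execution trace: 'A' (try body, no exception) → 'U' (after the try/except). Output: AU

Answer: AU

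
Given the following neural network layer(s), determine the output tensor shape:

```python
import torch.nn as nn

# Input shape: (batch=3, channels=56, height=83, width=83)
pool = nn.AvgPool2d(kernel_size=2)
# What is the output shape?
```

Input: (3, 56, 83, 83) -> Output: (3, 56, 41, 41)

Answer: (3, 56, 41, 41)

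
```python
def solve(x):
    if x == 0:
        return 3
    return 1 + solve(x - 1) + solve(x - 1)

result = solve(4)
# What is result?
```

solve(x) = 1 + 2·solve(x-1), solve(0)=3. Closed form: (3+1)·2^4 - 1 = 63.

Answer: 63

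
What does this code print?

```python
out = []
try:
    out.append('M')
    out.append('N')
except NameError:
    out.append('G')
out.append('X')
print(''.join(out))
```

Execution trace: 'M' (try body) → 'N' (try body, no exception) → 'X' (after the try/except). Output: MNX

Answer: MNX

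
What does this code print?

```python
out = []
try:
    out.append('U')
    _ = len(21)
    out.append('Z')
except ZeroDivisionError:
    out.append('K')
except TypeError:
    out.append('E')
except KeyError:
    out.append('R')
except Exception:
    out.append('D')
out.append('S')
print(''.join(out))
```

Execution trace: 'U' (try body) → 'E' (except TypeError) → 'S' (after the try/except). Output: UES

Answer: UES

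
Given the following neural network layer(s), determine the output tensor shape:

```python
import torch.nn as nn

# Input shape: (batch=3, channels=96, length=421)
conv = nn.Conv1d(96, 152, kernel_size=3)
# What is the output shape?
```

Input: (3, 96, 421) -> Output: (3, 152, 419)

Answer: (3, 152, 419)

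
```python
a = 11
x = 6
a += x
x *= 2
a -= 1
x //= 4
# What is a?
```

Trace:
`a = 11` → a = 11
`x = 6` → x = 6
`a += x` → a = 17
`x *= 2` → x = 12
`a -= 1` → a = 16
`x //= 4` → x = 3
So a = 16

Answer: 16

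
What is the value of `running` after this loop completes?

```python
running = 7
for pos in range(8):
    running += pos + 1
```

Start at 7, add 1 to 8 = 43
`running` takes the values: 7 → 8 → 10 → 13 → 17 → 22 → 28 → 35 → 43

Answer: 43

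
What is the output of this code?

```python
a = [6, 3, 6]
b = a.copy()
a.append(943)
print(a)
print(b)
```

Key concept: list.copy() creates independent copy.
Step by step:
`a = [6, 3, 6]` → a = [6, 3, 6]
`b = a.copy()` → b = [6, 3, 6]
`a.append(943)` → a = [6, 3, 6, 943]
`print(a)` → prints [6, 3, 6, 943]
`print(b)` → prints [6, 3, 6]

Answer:
[6, 3, 6, 943]
[6, 3, 6]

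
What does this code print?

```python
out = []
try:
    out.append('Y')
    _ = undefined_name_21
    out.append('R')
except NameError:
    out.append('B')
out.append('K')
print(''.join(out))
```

Execution trace: 'Y' (try body) → 'B' (except NameError) → 'K' (after the try/except). Output: YBK

Answer: YBK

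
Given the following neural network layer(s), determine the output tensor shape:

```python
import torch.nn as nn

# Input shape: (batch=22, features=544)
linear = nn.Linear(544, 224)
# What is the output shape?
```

Input: (22, 544) -> Output: (22, 224)

Answer: (22, 224)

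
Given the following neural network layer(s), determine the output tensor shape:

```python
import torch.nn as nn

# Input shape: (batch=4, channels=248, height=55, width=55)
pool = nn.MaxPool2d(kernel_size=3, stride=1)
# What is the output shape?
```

Input: (4, 248, 55, 55) -> Output: (4, 248, 53, 53)

Answer: (4, 248, 53, 53)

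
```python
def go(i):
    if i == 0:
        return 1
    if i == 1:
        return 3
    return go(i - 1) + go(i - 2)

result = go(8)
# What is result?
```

Build up from base cases: go(0)=1, go(1)=3, go(2)=4, go(3)=7, go(4)=11, go(5)=18, go(6)=29, ..., go(8)=76

Answer: 76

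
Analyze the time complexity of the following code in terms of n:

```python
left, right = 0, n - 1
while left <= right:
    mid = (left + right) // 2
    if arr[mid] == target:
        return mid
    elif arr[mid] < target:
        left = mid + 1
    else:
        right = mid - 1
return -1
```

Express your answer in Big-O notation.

This is Binary search in a sorted array. Time complexity: O(log n).

Answer: O(log n)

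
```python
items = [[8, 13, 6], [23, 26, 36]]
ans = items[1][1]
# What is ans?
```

Trace:
`items = [[8, 13, 6], [23, 26, 36]]` → items = [[8, 13, 6], [23, 26, 36]]
`ans = items[1][1]` → ans = 26
So ans = 26

Answer: 26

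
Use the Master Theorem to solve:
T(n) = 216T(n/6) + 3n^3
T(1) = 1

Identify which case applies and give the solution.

a=216, b=6, f(n)=3n^3. log_6(216) = 3. Since c=3 = 3, Case 2 applies: T(n) = Θ(n^log_b(a) · log n) = O(n^3 log n).

Answer: O(n^3 log n) - Case 2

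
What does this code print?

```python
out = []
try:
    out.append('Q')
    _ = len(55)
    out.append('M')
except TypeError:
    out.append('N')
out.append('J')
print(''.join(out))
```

Execution trace: 'Q' (try body) → 'N' (except TypeError) → 'J' (after the try/except). Output: QNJ

Answer: QNJ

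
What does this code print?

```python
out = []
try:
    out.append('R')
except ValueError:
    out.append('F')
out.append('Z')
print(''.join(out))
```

Execution trace: 'R' (try body, no exception) → 'Z' (after the try/except). Output: RZ

Answer: RZ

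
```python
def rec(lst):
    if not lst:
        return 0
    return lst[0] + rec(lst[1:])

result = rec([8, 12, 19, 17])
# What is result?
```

8 + 12 + 19 + 17 + 0 = 56

Answer: 56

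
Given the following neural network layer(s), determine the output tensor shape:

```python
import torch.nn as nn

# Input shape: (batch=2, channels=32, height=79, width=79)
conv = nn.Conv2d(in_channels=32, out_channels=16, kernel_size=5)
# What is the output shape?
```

Input: (2, 32, 79, 79) -> Output: (2, 16, 75, 75)

Answer: (2, 16, 75, 75)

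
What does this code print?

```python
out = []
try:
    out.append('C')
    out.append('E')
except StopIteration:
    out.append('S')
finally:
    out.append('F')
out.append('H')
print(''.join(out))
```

Execution trace: 'C' (try body) → 'E' (try body, no exception) → 'F' (finally) → 'H' (after the try/except). Output: CEFH

Answer: CEFH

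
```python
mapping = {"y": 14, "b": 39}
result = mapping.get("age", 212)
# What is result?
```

Trace:
`mapping = {"y": 14, "b": 39}` → mapping = {'y': 14, 'b': 39}
`result = mapping.get("age", 212)` → result = 212
So result = 212

Answer: 212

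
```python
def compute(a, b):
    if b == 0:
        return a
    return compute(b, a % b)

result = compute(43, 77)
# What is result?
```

compute(43, 77) -> compute(77, 43) -> compute(43, 34) -> compute(34, 9) -> compute(9, 7) -> compute(7, 2) -> compute(2, 1) -> compute(1, 0) -> 1

Answer: 1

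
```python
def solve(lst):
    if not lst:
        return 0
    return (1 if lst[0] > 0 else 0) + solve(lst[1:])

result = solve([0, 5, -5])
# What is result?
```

Count of positive elements in [0, 5, -5] = 1

Answer: 1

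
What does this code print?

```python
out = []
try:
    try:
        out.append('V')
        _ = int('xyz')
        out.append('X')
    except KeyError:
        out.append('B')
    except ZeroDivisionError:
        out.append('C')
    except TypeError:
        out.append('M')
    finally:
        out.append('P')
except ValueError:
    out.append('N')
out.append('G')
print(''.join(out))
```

Execution trace: 'V' (try body) → 'P' (finally) → 'N' (outer except ValueError) → 'G' (after the try/except). Output: VPNG

Answer: VPNG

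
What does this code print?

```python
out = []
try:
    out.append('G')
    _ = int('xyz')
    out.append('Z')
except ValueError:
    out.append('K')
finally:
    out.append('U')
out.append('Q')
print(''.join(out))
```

Execution trace: 'G' (try body) → 'K' (except ValueError) → 'U' (finally) → 'Q' (after the try/except). Output: GKUQ

Answer: GKUQ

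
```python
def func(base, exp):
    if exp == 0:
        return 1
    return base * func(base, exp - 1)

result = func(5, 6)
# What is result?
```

func(5, 6) = 5 * 5 * 5 * 5 * 5 * 5 = 15625

Answer: 15625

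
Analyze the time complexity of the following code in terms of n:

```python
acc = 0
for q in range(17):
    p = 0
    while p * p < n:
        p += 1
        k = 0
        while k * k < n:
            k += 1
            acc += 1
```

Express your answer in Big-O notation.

Each loop level contributes: 1 × √n × √n. Multiplying the contributions gives O(n).

Answer: O(n)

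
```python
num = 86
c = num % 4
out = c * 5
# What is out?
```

Trace:
`num = 86` → num = 86
`c = num % 4` → c = 2
`out = c * 5` → out = 10
So out = 10

Answer: 10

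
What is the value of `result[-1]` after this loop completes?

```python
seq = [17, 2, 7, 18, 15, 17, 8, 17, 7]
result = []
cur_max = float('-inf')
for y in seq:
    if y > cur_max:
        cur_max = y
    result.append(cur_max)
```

Running max ends at 18
`result` takes the values: [] → [17] → [17, 17] → [17, 17, 17] → [17, 17, 17, 18] → [17, 17, 17, 18, 18] → [17, 17, 17, 18, 18, 18] → [17, 17, 17, 18, 18, 18, 18] → [17, 17, 17, 18, 18, 18, 18, 18] → [17, 17, 17, 18, 18, 18, 18, 18, 18]
So `result[-1]` = 18

Answer: 18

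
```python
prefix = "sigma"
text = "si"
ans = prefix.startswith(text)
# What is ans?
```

Trace:
`prefix = "sigma"` → prefix = 'sigma'
`text = "si"` → text = 'si'
`ans = prefix.startswith(text)` → ans = True
So ans = True

Answer: True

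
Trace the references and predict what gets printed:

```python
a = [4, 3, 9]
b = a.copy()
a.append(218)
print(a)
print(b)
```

Key concept: list.copy() creates independent copy.
Step by step:
`a = [4, 3, 9]` → a = [4, 3, 9]
`b = a.copy()` → b = [4, 3, 9]
`a.append(218)` → a = [4, 3, 9, 218]
`print(a)` → prints [4, 3, 9, 218]
`print(b)` → prints [4, 3, 9]

Answer:
[4, 3, 9, 218]
[4, 3, 9]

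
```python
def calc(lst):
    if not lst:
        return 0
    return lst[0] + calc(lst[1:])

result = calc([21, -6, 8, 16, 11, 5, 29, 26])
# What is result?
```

21 + (-6) + 8 + 16 + 11 + 5 + 29 + 26 + 0 = 110

Answer: 110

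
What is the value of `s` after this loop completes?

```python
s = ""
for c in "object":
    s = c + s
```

Reverse 'object'
`s` takes the values: "" → "o" → "bo" → "jbo" → "ejbo" → "cejbo" → "tcejbo"

Answer: "tcejbo"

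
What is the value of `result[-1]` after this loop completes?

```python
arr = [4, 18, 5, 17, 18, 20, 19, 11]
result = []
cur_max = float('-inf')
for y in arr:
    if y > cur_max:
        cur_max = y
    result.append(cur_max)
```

Running max ends at 20
`result` takes the values: [] → [4] → [4, 18] → [4, 18, 18] → [4, 18, 18, 18] → [4, 18, 18, 18, 18] → [4, 18, 18, 18, 18, 20] → [4, 18, 18, 18, 18, 20, 20] → [4, 18, 18, 18, 18, 20, 20, 20]
So `result[-1]` = 20

Answer: 20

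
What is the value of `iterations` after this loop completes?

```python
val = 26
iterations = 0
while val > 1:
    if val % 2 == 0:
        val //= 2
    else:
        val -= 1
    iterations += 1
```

Steps to reduce 26 to 1
`iterations` takes the values: 0 → 1 → 2 → 3 → 4 → 5 → 6

Answer: 6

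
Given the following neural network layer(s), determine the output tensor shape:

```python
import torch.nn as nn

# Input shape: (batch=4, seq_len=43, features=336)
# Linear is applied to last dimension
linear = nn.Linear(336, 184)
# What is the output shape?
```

Input: (4, 43, 336) -> Output: (4, 43, 184)

Answer: (4, 43, 184)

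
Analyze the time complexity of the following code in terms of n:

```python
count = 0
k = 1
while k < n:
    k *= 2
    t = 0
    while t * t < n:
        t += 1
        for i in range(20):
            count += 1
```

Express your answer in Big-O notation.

Each loop level contributes: log n × √n × 1. Multiplying the contributions gives O(√n log n).

Answer: O(√n log n)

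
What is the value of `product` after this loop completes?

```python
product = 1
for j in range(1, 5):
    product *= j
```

4! = 24
`product` takes the values: 1 → 2 → 6 → 24

Answer: 24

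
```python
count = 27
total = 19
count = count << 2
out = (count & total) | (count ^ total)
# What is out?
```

Trace:
`count = 27` → count = 27
`total = 19` → total = 19
`count = count << 2` → count = 108
`out = (count & total) | (count ^ total)` → out = 127
So out = 127

Answer: 127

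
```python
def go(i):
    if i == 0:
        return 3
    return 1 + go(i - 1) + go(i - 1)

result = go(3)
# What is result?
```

go(i) = 1 + 2·go(i-1), go(0)=3. Closed form: (3+1)·2^3 - 1 = 31.

Answer: 31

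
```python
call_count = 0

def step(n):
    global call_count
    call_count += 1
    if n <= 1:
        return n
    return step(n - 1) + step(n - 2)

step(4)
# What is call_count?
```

Calls(n) = 1 + Calls(n-1) + Calls(n-2); Calls(0)=Calls(1)=1. For n=4 this gives 9.

Answer: 9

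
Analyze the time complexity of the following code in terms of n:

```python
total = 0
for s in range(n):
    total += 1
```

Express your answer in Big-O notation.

Each loop level contributes: n. Multiplying the contributions gives O(n).

Answer: O(n)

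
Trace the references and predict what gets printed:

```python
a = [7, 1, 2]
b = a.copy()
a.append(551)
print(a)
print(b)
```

Key concept: list.copy() creates independent copy.
Step by step:
`a = [7, 1, 2]` → a = [7, 1, 2]
`b = a.copy()` → b = [7, 1, 2]
`a.append(551)` → a = [7, 1, 2, 551]
`print(a)` → prints [7, 1, 2, 551]
`print(b)` → prints [7, 1, 2]

Answer:
[7, 1, 2, 551]
[7, 1, 2]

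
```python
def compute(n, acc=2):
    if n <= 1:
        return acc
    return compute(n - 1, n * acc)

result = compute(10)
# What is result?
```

Accumulator trace (n, acc): (10, 2) -> (9, 20) -> (8, 180) -> (7, 1440) -> (6, 10080) -> (5, 60480) -> (4, 302400) -> (3, 1209600) -> (2, 3628800) -> (1, 7257600) -> return 7257600

Answer: 7257600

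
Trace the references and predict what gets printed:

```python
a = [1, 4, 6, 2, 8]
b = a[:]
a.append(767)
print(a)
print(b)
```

Key concept: slice [:] creates copy.
Step by step:
`a = [1, 4, 6, 2, 8]` → a = [1, 4, 6, 2, 8]
`b = a[:]` → b = [1, 4, 6, 2, 8]
`a.append(767)` → a = [1, 4, 6, 2, 8, 767]
`print(a)` → prints [1, 4, 6, 2, 8, 767]
`print(b)` → prints [1, 4, 6, 2, 8]

Answer:
[1, 4, 6, 2, 8, 767]
[1, 4, 6, 2, 8]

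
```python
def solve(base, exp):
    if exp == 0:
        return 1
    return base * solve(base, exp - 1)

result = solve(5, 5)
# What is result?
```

solve(5, 5) = 5 * 5 * 5 * 5 * 5 = 3125

Answer: 3125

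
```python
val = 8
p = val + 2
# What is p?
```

Trace:
`val = 8` → val = 8
`p = val + 2` → p = 10
So p = 10

Answer: 10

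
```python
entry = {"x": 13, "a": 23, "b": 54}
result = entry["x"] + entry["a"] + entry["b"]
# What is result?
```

Trace:
`entry = {"x": 13, "a": 23, "b": 54}` → entry = {'x': 13, 'a': 23, 'b': 54}
`result = entry["x"] + entry["a"] + entry["b"]` → result = 90
So result = 90

Answer: 90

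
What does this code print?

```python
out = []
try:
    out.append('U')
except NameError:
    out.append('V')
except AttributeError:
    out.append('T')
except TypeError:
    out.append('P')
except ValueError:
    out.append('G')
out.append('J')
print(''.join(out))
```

Execution trace: 'U' (try body, no exception) → 'J' (after the try/except). Output: UJ

Answer: UJ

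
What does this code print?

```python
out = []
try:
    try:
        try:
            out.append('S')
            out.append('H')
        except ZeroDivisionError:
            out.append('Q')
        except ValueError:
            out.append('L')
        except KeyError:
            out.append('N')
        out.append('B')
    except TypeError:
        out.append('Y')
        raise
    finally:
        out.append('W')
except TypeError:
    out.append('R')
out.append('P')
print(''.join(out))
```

Execution trace: 'S' (inner try body) → 'H' (inner try body, no exception) → 'B' (try body, no exception) → 'W' (finally) → 'P' (after the try/except). Output: SHBWP

Answer: SHBWP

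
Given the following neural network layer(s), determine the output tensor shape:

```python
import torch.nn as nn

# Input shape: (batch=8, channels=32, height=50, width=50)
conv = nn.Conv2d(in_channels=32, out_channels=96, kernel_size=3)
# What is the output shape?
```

Input: (8, 32, 50, 50) -> Output: (8, 96, 48, 48)

Answer: (8, 96, 48, 48)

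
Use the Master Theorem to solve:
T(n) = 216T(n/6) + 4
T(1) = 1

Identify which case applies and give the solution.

a=216, b=6, f(n)=4. log_6(216) = 3. Since c=0 < 3, Case 1 applies: T(n) = Θ(n^log_b(a)) = O(n^3).

Answer: O(n^3) - Case 1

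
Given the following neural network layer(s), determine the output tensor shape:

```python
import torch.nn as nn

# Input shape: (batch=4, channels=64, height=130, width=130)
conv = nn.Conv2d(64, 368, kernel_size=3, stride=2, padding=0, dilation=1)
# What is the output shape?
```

Input: (4, 64, 130, 130) -> Output: (4, 368, 64, 64)

Answer: (4, 368, 64, 64)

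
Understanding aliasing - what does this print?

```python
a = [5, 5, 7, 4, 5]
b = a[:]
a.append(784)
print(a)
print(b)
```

Key concept: slice [:] creates copy.
Step by step:
`a = [5, 5, 7, 4, 5]` → a = [5, 5, 7, 4, 5]
`b = a[:]` → b = [5, 5, 7, 4, 5]
`a.append(784)` → a = [5, 5, 7, 4, 5, 784]
`print(a)` → prints [5, 5, 7, 4, 5, 784]
`print(b)` → prints [5, 5, 7, 4, 5]

Answer:
[5, 5, 7, 4, 5, 784]
[5, 5, 7, 4, 5]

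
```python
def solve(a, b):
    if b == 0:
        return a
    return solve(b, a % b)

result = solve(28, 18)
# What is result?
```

solve(28, 18) -> solve(18, 10) -> solve(10, 8) -> solve(8, 2) -> solve(2, 0) -> 2

Answer: 2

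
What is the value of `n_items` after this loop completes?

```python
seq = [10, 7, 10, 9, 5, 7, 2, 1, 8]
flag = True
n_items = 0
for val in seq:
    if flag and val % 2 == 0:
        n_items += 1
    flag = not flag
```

Count even values at even positions
`n_items` takes the values: 0 → 1 → 2 → 3 → 4

Answer: 4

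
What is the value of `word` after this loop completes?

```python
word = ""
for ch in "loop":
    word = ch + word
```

Reverse 'loop'
`word` takes the values: "" → "l" → "ol" → "ool" → "pool"

Answer: "pool"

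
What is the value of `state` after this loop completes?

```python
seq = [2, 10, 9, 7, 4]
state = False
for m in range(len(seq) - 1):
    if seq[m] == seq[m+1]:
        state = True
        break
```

Check consecutive duplicates in [2, 10, 9, 7, 4]
`state` takes the values: False

Answer: False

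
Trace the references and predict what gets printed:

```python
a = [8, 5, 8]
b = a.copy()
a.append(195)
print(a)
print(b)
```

Key concept: list.copy() creates independent copy.
Step by step:
`a = [8, 5, 8]` → a = [8, 5, 8]
`b = a.copy()` → b = [8, 5, 8]
`a.append(195)` → a = [8, 5, 8, 195]
`print(a)` → prints [8, 5, 8, 195]
`print(b)` → prints [8, 5, 8]

Answer:
[8, 5, 8, 195]
[8, 5, 8]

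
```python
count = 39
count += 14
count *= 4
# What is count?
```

Trace:
`count = 39` → count = 39
`count += 14` → count = 53
`count *= 4` → count = 212
So count = 212

Answer: 212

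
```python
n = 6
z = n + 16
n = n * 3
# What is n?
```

Trace:
`n = 6` → n = 6
`z = n + 16` → z = 22
`n = n * 3` → n = 18
So n = 18

Answer: 18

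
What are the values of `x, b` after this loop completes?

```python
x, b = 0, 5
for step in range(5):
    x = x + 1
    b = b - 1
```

x goes 0→5, b goes 5→0
`x, b` takes the values: (0, 5) → (1, 5) → (1, 4) → (2, 4) → (2, 3) → (3, 3) → (3, 2) → (4, 2) → (4, 1) → (5, 1) → (5, 0)

Answer: 5, 0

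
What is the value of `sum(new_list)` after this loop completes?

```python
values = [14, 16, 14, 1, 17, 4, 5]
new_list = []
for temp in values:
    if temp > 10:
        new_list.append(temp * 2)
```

Sum of doubled values > 10
`new_list` takes the values: [] → [28] → [28, 32] → [28, 32, 28] → [28, 32, 28, 34]
So `sum(new_list)` = 122

Answer: 122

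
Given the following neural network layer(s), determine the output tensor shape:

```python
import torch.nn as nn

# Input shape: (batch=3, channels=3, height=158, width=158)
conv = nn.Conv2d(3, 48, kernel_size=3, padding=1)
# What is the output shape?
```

Input: (3, 3, 158, 158) -> Output: (3, 48, 158, 158)

Answer: (3, 48, 158, 158)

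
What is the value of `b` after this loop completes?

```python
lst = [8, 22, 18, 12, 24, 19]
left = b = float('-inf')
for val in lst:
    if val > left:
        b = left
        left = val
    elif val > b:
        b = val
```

Second largest (with repeats) in [8, 22, 18, 12, 24, 19]
`b` takes the values: -inf → 8 → 18 → 22

Answer: 22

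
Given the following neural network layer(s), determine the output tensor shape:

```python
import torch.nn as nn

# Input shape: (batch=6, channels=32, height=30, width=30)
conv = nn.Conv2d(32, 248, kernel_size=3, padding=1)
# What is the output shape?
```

Input: (6, 32, 30, 30) -> Output: (6, 248, 30, 30)

Answer: (6, 248, 30, 30)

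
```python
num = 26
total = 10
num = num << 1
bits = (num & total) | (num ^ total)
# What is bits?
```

Trace:
`num = 26` → num = 26
`total = 10` → total = 10
`num = num << 1` → num = 52
`bits = (num & total) | (num ^ total)` → bits = 62
So bits = 62

Answer: 62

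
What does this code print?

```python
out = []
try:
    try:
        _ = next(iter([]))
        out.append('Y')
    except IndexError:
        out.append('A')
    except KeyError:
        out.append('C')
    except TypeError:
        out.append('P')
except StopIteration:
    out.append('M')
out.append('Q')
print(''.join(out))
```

Execution trace: 'M' (outer except StopIteration) → 'Q' (after the try/except). Output: MQ

Answer: MQ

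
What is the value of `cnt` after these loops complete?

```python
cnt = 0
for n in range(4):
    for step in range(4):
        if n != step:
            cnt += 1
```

4² - 4 (exclude diagonal)
`cnt` takes the values: 0 → 1 → 2 → 3 → 4 → 5 → 6 → 7 → 8 → 9 → 10 → 11 → 12

Answer: 12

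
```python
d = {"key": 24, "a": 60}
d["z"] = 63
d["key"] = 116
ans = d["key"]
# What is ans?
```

Trace:
`d = {"key": 24, "a": 60}` → d = {'key': 24, 'a': 60}
`d["z"] = 63` → d = {'key': 24, 'a': 60, 'z': 63}
`d["key"] = 116` → d = {'key': 116, 'a': 60, 'z': 63}
`ans = d["key"]` → ans = 116
So ans = 116

Answer: 116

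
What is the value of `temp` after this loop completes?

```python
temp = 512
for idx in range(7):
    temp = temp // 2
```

Halve 7 times: 512 // 2^7 = 4
`temp` takes the values: 512 → 256 → 128 → 64 → 32 → 16 → 8 → 4

Answer: 4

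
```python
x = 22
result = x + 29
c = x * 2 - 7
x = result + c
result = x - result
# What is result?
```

Trace:
`x = 22` → x = 22
`result = x + 29` → result = 51
`c = x * 2 - 7` → c = 37
`x = result + c` → x = 88
`result = x - result` → result = 37
So result = 37

Answer: 37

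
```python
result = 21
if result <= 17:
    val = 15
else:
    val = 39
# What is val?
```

Trace:
`result = 21` → result = 21
`if result <= 17: ...` → result <= 17 is False, take else branch → val = 39
So val = 39

Answer: 39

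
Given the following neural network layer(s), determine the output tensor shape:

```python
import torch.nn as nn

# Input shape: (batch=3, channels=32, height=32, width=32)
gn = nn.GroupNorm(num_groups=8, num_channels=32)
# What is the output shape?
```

Input: (3, 32, 32, 32) -> Output: (3, 32, 32, 32)

Answer: (3, 32, 32, 32)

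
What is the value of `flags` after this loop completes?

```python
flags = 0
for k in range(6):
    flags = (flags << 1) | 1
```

Build 6 consecutive 1-bits: 0b111111
`flags` takes the values: 0 → 1 → 3 → 7 → 15 → 31 → 63

Answer: 63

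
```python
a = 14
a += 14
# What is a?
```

Trace:
`a = 14` → a = 14
`a += 14` → a = 28
So a = 28

Answer: 28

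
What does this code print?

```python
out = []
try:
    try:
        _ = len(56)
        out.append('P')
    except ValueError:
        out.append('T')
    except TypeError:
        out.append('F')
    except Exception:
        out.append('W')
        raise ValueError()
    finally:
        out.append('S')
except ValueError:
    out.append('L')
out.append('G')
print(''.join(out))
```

Execution trace: 'F' (inner except TypeError) → 'S' (inner finally) → 'G' (after the try/except). Output: FSG

Answer: FSG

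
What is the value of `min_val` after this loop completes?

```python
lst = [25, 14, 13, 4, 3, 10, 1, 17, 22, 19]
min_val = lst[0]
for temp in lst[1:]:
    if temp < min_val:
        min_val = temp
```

Minimum of [25, 14, 13, 4, 3, 10, 1, 17, 22, 19]
`min_val` takes the values: 25 → 14 → 13 → 4 → 3 → 1

Answer: 1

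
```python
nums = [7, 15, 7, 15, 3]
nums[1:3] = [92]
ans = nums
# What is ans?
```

Trace:
`nums = [7, 15, 7, 15, 3]` → nums = [7, 15, 7, 15, 3]
`nums[1:3] = [92]` → nums = [7, 92, 15, 3]
`ans = nums` → ans = [7, 92, 15, 3]
So ans = [7, 92, 15, 3]

Answer: [7, 92, 15, 3]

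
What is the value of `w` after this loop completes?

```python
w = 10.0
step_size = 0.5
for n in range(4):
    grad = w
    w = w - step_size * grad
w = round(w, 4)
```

Gradient descent: w = 10.0 * (1 - 0.5)^4
`w` takes the values: 10.0 → 5.0 → 2.5 → 1.25 → 0.625

Answer: 0.625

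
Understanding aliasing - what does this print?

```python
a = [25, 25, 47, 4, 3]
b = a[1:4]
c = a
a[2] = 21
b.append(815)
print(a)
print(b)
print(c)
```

Key concept: slice vs alias.
Step by step:
`a = [25, 25, 47, 4, 3]` → a = [25, 25, 47, 4, 3]
`b = a[1:4]` → b = [25, 47, 4]
`c = a` → c = [25, 25, 47, 4, 3] (same object as a)
`a[2] = 21` → a = [25, 25, 21, 4, 3] (same object as c); c = [25, 25, 21, 4, 3] (same object as a)
`b.append(815)` → b = [25, 47, 4, 815]
`print(a)` → prints [25, 25, 21, 4, 3]
`print(b)` → prints [25, 47, 4, 815]
`print(c)` → prints [25, 25, 21, 4, 3]

Answer:
[25, 25, 21, 4, 3]
[25, 47, 4, 815]
[25, 25, 21, 4, 3]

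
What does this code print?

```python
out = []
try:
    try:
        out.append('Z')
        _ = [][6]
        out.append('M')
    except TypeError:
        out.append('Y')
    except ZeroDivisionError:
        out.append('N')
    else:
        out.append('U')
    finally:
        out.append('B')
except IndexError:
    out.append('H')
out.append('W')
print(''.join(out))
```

Execution trace: 'Z' (inner try body) → 'B' (inner finally) → 'H' (outer except IndexError) → 'W' (after the try/except). Output: ZBHW

Answer: ZBHW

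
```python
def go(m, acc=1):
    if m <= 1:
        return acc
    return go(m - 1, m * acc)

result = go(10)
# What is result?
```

Accumulator trace (n, acc): (10, 1) -> (9, 10) -> (8, 90) -> (7, 720) -> (6, 5040) -> (5, 30240) -> (4, 151200) -> (3, 604800) -> (2, 1814400) -> (1, 3628800) -> return 3628800

Answer: 3628800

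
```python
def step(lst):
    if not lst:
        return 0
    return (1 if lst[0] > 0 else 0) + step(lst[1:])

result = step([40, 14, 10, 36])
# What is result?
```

Count of positive elements in [40, 14, 10, 36] = 4

Answer: 4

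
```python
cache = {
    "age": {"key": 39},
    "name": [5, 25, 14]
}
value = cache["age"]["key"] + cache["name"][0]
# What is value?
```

Trace:
`cache = { ...` → cache = {'age': {'key': 39}, 'name': [5, 25, 14]}
`value = cache["age"]["key"] + cache["name"][0]` → value = 44
So value = 44

Answer: 44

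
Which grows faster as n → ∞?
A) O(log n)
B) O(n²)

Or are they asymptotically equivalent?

O(log n) vs O(n²): Higher order terms dominate.

Answer: B) O(n²) grows faster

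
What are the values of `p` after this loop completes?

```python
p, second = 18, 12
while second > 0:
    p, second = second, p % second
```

GCD of 18 and 12
`p` takes the values: 18 → 12 → 6

Answer: 6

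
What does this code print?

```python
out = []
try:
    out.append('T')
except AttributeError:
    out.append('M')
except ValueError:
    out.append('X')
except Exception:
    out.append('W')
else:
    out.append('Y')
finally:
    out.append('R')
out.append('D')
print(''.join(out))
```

Execution trace: 'T' (try body, no exception) → 'Y' (else) → 'R' (finally) → 'D' (after the try/except). Output: TYRD

Answer: TYRD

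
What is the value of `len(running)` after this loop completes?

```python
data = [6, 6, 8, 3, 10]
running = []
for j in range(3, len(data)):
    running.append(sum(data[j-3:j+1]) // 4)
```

Number of 4-element averages
`running` takes the values: [] → [5] → [5, 6]
So `len(running)` = 2

Answer: 2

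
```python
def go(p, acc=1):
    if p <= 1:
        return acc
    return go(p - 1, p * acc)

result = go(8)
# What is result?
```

Accumulator trace (n, acc): (8, 1) -> (7, 8) -> (6, 56) -> (5, 336) -> (4, 1680) -> (3, 6720) -> (2, 20160) -> (1, 40320) -> return 40320

Answer: 40320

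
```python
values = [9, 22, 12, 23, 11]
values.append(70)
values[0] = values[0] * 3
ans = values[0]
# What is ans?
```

Trace:
`values = [9, 22, 12, 23, 11]` → values = [9, 22, 12, 23, 11]
`values.append(70)` → values = [9, 22, 12, 23, 11, 70]
`values[0] = values[0] * 3` → values = [27, 22, 12, 23, 11, 70]
`ans = values[0]` → ans = 27
So ans = 27

Answer: 27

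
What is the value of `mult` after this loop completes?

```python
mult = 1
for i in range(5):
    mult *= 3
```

3^5 = 243
`mult` takes the values: 1 → 3 → 9 → 27 → 81 → 243

Answer: 243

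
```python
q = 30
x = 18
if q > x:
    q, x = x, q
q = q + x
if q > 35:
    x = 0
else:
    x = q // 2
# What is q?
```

Trace:
`q = 30` → q = 30
`x = 18` → x = 18
`if q > x: ...` → q > x is True → q = 18; x = 30
`q = q + x` → q = 48
`if q > 35: ...` → q > 35 is True → x = 0
So q = 48

Answer: 48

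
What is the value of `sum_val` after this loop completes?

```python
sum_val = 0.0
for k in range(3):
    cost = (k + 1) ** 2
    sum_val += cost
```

Sum of squared losses 1² + 2² + ... + 3²
`sum_val` takes the values: 0.0 → 1.0 → 5.0 → 14.0

Answer: 14.0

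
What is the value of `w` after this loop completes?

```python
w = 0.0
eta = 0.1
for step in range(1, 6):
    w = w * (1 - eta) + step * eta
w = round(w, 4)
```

Moving average with lr=0.1
`w` takes the values: 0.0 → 0.1 → 0.29 → 0.561 → 0.9049 → 1.31441 → 1.3144

Answer: 1.3144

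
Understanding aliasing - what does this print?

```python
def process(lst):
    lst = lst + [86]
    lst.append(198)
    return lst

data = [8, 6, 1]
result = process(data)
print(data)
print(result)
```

Key concept: rebinding parameter vs mutation.
Step by step:
`data = [8, 6, 1]` → data = [8, 6, 1]
`result = process(data)` → result = [8, 6, 1, 86, 198]
`print(data)` → prints [8, 6, 1]
`print(result)` → prints [8, 6, 1, 86, 198]

Answer:
[8, 6, 1]
[8, 6, 1, 86, 198]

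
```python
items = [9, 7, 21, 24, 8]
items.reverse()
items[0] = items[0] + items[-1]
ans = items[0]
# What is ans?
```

Trace:
`items = [9, 7, 21, 24, 8]` → items = [9, 7, 21, 24, 8]
`items.reverse()` → items = [8, 24, 21, 7, 9]
`items[0] = items[0] + items[-1]` → items = [17, 24, 21, 7, 9]
`ans = items[0]` → ans = 17
So ans = 17

Answer: 17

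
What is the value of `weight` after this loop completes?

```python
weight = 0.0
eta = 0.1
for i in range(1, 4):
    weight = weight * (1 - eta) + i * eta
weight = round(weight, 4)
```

Moving average with lr=0.1
`weight` takes the values: 0.0 → 0.1 → 0.29 → 0.561

Answer: 0.561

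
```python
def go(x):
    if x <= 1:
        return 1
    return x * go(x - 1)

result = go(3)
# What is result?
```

go(3) = 3 * 2 * 1 = 6

Answer: 6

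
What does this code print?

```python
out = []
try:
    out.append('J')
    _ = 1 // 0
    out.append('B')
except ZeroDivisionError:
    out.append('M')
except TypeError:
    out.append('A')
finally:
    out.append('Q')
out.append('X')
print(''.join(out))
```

Execution trace: 'J' (try body) → 'M' (except ZeroDivisionError) → 'Q' (finally) → 'X' (after the try/except). Output: JMQX

Answer: JMQX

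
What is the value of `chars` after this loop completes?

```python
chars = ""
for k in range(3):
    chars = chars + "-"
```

Repeat '-' 3 times
`chars` takes the values: "" → "-" → "--" → "---"

Answer: "---"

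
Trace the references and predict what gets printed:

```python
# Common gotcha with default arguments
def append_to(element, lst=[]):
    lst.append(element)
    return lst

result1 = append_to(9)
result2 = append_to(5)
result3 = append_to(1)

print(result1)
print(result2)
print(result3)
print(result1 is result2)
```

Key concept: mutable default argument gotcha.
Step by step:
`result1 = append_to(9)` → result1 = [9]
`result2 = append_to(5)` → result1 = [9, 5] (same object as result2); result2 = [9, 5] (same object as result1)
`result3 = append_to(1)` → result1 = [9, 5, 1] (same object as result2, result3); result2 = [9, 5, 1] (same object as result1, result3); result3 = [9, 5, 1] (same object as result1, result2)
`print(result1)` → prints [9, 5, 1]
`print(result2)` → prints [9, 5, 1]
`print(result3)` → prints [9, 5, 1]
`print(result1 is result2)` → prints True

Answer:
[9, 5, 1]
[9, 5, 1]
[9, 5, 1]
True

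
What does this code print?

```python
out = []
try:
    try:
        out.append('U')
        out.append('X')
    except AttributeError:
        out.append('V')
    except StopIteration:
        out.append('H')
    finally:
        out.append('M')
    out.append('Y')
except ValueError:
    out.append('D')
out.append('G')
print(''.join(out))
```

Execution trace: 'U' (inner try body) → 'X' (inner try body, no exception) → 'M' (inner finally) → 'Y' (try body, no exception) → 'G' (after the try/except). Output: UXMYG

Answer: UXMYG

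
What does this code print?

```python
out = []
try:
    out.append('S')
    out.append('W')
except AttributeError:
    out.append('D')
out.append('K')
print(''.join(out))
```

Execution trace: 'S' (try body) → 'W' (try body, no exception) → 'K' (after the try/except). Output: SWK

Answer: SWK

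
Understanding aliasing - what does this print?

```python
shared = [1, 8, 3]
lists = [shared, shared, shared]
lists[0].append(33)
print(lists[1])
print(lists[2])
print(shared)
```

Key concept: list of same reference.
Step by step:
`shared = [1, 8, 3]` → shared = [1, 8, 3]
`lists = [shared, shared, shared]` → lists = [[1, 8, 3], [1, 8, 3], [1, 8, 3]]
`lists[0].append(33)` → shared = [1, 8, 3, 33]; lists = [[1, 8, 3, 33], [1, 8, 3, 33], [1, 8, 3, 33]]
`print(lists[1])` → prints [1, 8, 3, 33]
`print(lists[2])` → prints [1, 8, 3, 33]
`print(shared)` → prints [1, 8, 3, 33]

Answer:
[1, 8, 3, 33]
[1, 8, 3, 33]
[1, 8, 3, 33]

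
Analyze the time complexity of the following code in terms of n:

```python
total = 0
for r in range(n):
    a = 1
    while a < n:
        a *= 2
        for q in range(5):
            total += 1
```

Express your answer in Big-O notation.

Each loop level contributes: n × log n × 1. Multiplying the contributions gives O(n log n).

Answer: O(n log n)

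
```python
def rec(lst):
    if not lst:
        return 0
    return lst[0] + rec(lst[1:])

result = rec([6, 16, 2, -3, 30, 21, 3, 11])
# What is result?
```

6 + 16 + 2 + (-3) + 30 + 21 + 3 + 11 + 0 = 86

Answer: 86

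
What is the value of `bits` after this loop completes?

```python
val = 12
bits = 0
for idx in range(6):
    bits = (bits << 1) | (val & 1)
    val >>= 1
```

Reverse lowest 6 bits of 12
`bits` takes the values: 0 → 1 → 3 → 6 → 12

Answer: 12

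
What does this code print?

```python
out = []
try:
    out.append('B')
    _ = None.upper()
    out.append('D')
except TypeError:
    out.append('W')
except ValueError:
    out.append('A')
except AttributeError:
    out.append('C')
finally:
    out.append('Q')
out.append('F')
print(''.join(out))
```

Execution trace: 'B' (try body) → 'C' (except AttributeError) → 'Q' (finally) → 'F' (after the try/except). Output: BCQF

Answer: BCQF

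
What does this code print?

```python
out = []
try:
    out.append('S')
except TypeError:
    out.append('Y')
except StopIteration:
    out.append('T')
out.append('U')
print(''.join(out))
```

Execution trace: 'S' (try body, no exception) → 'U' (after the try/except). Output: SU

Answer: SU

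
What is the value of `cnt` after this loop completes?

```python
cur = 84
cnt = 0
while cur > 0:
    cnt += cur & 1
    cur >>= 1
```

Count set bits in 84 (binary: 0b1010100)
`cnt` takes the values: 0 → 1 → 2 → 3

Answer: 3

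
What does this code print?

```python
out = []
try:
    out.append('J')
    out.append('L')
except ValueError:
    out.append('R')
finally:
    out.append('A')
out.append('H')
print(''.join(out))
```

Execution trace: 'J' (try body) → 'L' (try body, no exception) → 'A' (finally) → 'H' (after the try/except). Output: JLAH

Answer: JLAH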